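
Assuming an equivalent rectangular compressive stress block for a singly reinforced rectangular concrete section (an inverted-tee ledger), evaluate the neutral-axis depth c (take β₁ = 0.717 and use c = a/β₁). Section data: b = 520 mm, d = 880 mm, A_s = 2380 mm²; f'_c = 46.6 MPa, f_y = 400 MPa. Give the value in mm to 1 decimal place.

T = A_s f_y = 2380 × 400 = 952000 N = 952 kN.
Setting C = 0.85 f'_c a b equal to T: a = 952000/(0.85 × 46.6 × 520) = 46.220 mm.
With β₁ = 0.717, c = a/β₁ = 46.220/0.717 = 64.5 mm.

c ≈ 64.5 mm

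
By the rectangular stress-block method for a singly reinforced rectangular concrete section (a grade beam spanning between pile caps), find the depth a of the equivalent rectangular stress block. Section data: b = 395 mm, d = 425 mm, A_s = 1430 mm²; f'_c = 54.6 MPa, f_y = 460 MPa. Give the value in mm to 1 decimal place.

T = A_s f_y = 1430 × 460 = 657800 N = 657.8 kN.
Setting C = 0.85 f'_c a b equal to T: a = 657800/(0.85 × 54.6 × 395) = 35.9 mm.

a ≈ 35.9 mm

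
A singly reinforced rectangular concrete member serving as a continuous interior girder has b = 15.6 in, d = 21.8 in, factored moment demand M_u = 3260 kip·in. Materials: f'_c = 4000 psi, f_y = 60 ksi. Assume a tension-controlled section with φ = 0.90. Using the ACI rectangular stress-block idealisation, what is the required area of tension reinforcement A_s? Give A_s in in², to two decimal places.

A_s ≈ 3.00 in²

M_n = M_u/φ = 3260/0.90 = 3622.22 kip·in.
From M_n = 0.85 f'_c a b (d − a/2):
a = d − √(d² − 2M_n/(0.85 f'_c b)) = 21.8 − √(21.8² − 2 × 3622.22/(0.85 × 4 × 15.6)) = 3.397 in.
A_s = 0.85 f'_c a b / f_y = 0.85 × 4 × 3.397 × 15.6 / 60 = 3.003 in².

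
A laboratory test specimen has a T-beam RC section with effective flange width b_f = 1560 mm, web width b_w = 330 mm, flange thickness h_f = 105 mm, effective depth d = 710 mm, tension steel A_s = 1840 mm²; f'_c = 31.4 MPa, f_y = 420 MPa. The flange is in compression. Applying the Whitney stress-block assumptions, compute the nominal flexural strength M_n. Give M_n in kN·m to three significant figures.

Tension: T = A_s f_y = 1840 × 420 = 772800 N.
Try a within the flange: a = T/(0.85 f'_c b_f) = 772800/(0.85 × 31.4 × 1560) = 18.56 mm.
Since a = 18.56 ≤ h_f = 105 mm, the stress block lies entirely in the flange; analyse as a rectangular beam of width b_f.
M_n = T(d − a/2) = 772800 × (710 − 9.28) = 541.52 × 10⁶ N·mm.
M_n = 541.52 kN·m.

M_n ≈ 542 kN·m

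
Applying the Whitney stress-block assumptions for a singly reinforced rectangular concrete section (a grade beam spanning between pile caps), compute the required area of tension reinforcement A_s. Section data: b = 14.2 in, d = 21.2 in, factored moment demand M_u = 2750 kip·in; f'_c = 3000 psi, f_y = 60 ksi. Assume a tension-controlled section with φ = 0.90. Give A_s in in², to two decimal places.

A_s ≈ 2.68 in²

M_n = M_u/φ = 2750/0.90 = 3055.56 kip·in.
From M_n = 0.85 f'_c a b (d − a/2):
a = d − √(d² − 2M_n/(0.85 f'_c b)) = 21.2 − √(21.2² − 2 × 3055.56/(0.85 × 3 × 14.2)) = 4.447 in.
A_s = 0.85 f'_c a b / f_y = 0.85 × 3 × 4.447 × 14.2 / 60 = 2.684 in².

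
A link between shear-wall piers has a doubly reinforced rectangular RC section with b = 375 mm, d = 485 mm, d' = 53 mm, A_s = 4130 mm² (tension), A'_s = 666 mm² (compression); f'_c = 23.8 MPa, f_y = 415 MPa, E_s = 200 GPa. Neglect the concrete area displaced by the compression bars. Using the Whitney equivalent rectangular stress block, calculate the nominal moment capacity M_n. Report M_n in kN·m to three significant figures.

Assume both tension and compression steel yield.
Net tension couple steel: A_s − A'_s = 3464 mm².
a = (A_s − A'_s) f_y / (0.85 f'_c b) = 1437560/(0.85 × 23.8 × 375) = 189.50 mm.
c = a/β₁ = 189.50/0.85 = 222.94 mm; ε'_s = 0.003(c − d')/c = 0.0023 ≥ f_y/E_s = 0.0021, so compression steel does yield.
M_n = (A_s − A'_s) f_y (d − a/2) + A'_s f_y (d − d') = [1437560 × (485 − 94.75) + 276390 × (485 − 53)] × 10⁻⁶ = 561.01 + 119.40 = 680.41 kN·m.

M_n ≈ 680 kN·m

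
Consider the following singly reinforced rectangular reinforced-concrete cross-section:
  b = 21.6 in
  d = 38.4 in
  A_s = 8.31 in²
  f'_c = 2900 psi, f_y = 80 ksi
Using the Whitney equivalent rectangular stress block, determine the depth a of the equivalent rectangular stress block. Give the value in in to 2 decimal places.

a ≈ 12.49 in

T = A_s f_y = 8.31 × 80 = 664.8 kips.
a = T/(0.85 f'_c b) = 664.8/(0.85 × 2.9 × 21.6) = 12.49 in.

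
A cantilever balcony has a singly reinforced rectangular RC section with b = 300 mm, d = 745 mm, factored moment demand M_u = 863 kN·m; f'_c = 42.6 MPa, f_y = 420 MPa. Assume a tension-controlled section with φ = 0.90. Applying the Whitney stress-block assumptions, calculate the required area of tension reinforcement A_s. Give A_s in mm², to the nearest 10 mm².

M_n = M_u/φ = 863/0.90 = 958.889 kN·m.
With M_n = 0.85 f'_c a b (d − a/2), solve the quadratic for a:
a = d − √(d² − 2M_n/(0.85 f'_c b)) = 745 − √(745² − 2 × 958.889×10⁶/(0.85 × 42.6 × 300)) = 129.79 mm.
A_s = 0.85 f'_c a b / f_y = 0.85 × 42.6 × 129.79 × 300 / 420 = 3356.9 mm².

A_s ≈ 3360 mm²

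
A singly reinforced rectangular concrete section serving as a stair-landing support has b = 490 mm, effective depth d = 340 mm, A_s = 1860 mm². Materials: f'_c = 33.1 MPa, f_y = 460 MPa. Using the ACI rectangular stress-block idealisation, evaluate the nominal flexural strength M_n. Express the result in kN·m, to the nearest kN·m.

T = A_s f_y = 1860 × 460 = 855600 N = 855.6 kN.
From C = T: a = T/(0.85 f'_c b) = 855600/(0.85 × 33.1 × 490) = 62.06 mm.
M_n = T(d − a/2) = 855.6 kN × (340 − 31.03) mm = 264.35 kN·m.

M_n ≈ 264 kN·m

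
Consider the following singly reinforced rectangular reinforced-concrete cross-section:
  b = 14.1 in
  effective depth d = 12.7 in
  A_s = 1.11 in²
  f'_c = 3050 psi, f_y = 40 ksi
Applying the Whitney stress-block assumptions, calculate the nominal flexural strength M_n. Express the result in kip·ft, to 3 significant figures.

T = A_s f_y = 1.11 × 40 = 44.4 kips.
a = T/(0.85 f'_c b) = 44.4/(0.85 × 3.05 × 14.1) = 1.215 in.
M_n = T(d − a/2) = 44.4 × (12.7 − 0.6075) = 536.9 kip·in = 536.9/12 = 44.74 kip·ft.

M_n ≈ 44.7 kip·ft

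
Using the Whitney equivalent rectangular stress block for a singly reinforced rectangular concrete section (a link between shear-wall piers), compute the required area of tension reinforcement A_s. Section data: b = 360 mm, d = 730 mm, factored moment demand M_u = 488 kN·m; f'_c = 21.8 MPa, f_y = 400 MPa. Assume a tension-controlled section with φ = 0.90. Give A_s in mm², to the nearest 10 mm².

M_n = M_u/φ = 488/0.90 = 542.222 kN·m.
With M_n = 0.85 f'_c a b (d − a/2), solve the quadratic for a:
a = d − √(d² − 2M_n/(0.85 f'_c b)) = 730 − √(730² − 2 × 542.222×10⁶/(0.85 × 21.8 × 360)) = 121.45 mm.
A_s = 0.85 f'_c a b / f_y = 0.85 × 21.8 × 121.45 × 360 / 400 = 2025.4 mm².

A_s ≈ 2030 mm²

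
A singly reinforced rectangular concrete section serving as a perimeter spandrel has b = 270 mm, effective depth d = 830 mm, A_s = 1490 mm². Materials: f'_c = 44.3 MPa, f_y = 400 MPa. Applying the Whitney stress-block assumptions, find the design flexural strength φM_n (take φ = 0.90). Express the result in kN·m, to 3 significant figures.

T = A_s f_y = 1490 × 400 = 596000 N = 596 kN.
From C = T: a = T/(0.85 f'_c b) = 596000/(0.85 × 44.3 × 270) = 58.62 mm.
M_n = T(d − a/2) = 596 kN × (830 − 29.31) mm = 477.21 kN·m.
φM_n = 0.90 × 477.21 = 429.49 kN·m.

φM_n ≈ 429 kN·m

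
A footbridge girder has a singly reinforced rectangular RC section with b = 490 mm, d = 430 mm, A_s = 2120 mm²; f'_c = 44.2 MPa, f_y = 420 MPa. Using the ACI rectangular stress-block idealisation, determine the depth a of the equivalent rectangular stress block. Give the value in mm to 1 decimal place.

a ≈ 48.4 mm

T = A_s f_y = 2120 × 420 = 890400 N = 890.4 kN.
Setting C = 0.85 f'_c a b equal to T: a = 890400/(0.85 × 44.2 × 490) = 48.4 mm.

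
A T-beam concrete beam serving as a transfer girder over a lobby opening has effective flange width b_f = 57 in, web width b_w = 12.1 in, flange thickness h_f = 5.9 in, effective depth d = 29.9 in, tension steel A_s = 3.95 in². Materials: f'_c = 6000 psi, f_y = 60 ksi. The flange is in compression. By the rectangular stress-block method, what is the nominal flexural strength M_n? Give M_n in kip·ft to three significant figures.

Tension: T = A_s f_y = 3.95 × 60 = 237 kips.
Try a within the flange: a = T/(0.85 f'_c b_f) = 237/(0.85 × 6 × 57) = 0.815 in.
Since a = 0.815 ≤ h_f = 5.9 in, the stress block lies entirely in the flange; analyse as a rectangular beam of width b_f.
M_n = T(d − a/2) = 237 × (29.9 − 0.4075) = 6989.7 kip·in.
M_n = 6989.7/12 = 582.48 kip·ft.

M_n ≈ 582 kip·ft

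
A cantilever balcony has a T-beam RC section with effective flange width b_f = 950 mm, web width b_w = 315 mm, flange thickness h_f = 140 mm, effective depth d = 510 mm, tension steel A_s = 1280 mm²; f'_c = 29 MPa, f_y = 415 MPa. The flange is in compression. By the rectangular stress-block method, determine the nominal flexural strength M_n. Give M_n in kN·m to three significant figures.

M_n ≈ 265 kN·m

Tension: T = A_s f_y = 1280 × 415 = 531200 N.
Try a within the flange: a = T/(0.85 f'_c b_f) = 531200/(0.85 × 29 × 950) = 22.68 mm.
Since a = 22.68 ≤ h_f = 140 mm, the stress block lies entirely in the flange; analyse as a rectangular beam of width b_f.
M_n = T(d − a/2) = 531200 × (510 − 11.34) = 264.89 × 10⁶ N·mm.
M_n = 264.89 kN·m.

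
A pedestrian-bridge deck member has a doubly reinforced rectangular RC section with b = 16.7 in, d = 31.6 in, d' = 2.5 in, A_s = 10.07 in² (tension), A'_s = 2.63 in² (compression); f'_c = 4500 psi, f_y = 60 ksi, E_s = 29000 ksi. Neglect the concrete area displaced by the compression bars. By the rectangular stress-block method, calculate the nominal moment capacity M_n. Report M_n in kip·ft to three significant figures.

Assume both steels yield.
a = (A_s − A'_s) f_y/(0.85 f'_c b) = (10.07 − 2.63) × 60/(0.85 × 4.5 × 16.7) = 6.988 in.
c = a/β₁ = 6.988/0.825 = 8.470 in; ε'_s = 0.003(c − d')/c = 0.0021 ≥ ε_y = 0.0021, so the compression steel yields.
M_n = (A_s − A'_s) f_y (d − a/2) + A'_s f_y (d − d') = 446.4 × (31.6 − 3.494) + 157.8 × (31.6 − 2.5) = 12546.5 + 4592.0 = 17138.5 kip·in = 17138.5/12 = 1428.21 kip·ft.

M_n ≈ 1430 kip·ft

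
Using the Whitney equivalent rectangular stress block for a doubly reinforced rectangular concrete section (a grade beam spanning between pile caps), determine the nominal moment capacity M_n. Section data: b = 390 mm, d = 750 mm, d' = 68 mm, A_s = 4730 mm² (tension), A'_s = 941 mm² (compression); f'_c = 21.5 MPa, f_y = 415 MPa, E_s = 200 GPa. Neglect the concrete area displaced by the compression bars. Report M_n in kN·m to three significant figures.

M_n ≈ 1270 kN·m

Assume both tension and compression steel yield.
Net tension couple steel: A_s − A'_s = 3789 mm².
a = (A_s − A'_s) f_y / (0.85 f'_c b) = 1572435/(0.85 × 21.5 × 390) = 220.62 mm.
c = a/β₁ = 220.62/0.85 = 259.55 mm; ε'_s = 0.003(c − d')/c = 0.0022 ≥ f_y/E_s = 0.0021, so compression steel does yield.
M_n = (A_s − A'_s) f_y (d − a/2) + A'_s f_y (d − d') = [1572435 × (750 − 110.31) + 390515 × (750 − 68)] × 10⁻⁶ = 1005.87 + 266.33 = 1272.20 kN·m.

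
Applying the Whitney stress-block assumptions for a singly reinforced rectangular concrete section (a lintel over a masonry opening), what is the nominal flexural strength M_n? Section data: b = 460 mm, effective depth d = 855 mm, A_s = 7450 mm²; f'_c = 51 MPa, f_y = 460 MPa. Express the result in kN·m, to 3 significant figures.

M_n ≈ 2640 kN·m

T = A_s f_y = 7450 × 460 = 3427000 N = 3427 kN.
From C = T: a = T/(0.85 f'_c b) = 3427000/(0.85 × 51 × 460) = 171.86 mm.
M_n = T(d − a/2) = 3427 kN × (855 − 85.93) mm = 2635.60 kN·m.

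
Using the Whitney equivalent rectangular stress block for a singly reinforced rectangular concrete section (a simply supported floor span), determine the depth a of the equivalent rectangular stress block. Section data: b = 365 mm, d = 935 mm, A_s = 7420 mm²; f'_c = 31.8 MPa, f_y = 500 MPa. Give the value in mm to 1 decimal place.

a ≈ 376.0 mm

T = A_s f_y = 7420 × 500 = 3710000 N = 3710 kN.
Setting C = 0.85 f'_c a b equal to T: a = 3710000/(0.85 × 31.8 × 365) = 376.0 mm.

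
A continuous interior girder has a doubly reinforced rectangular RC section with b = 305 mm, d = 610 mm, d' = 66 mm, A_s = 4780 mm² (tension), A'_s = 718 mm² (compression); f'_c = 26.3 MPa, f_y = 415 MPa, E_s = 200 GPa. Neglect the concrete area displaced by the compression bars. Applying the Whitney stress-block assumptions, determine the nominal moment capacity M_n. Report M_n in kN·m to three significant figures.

M_n ≈ 982 kN·m

Assume both tension and compression steel yield.
Net tension couple steel: A_s − A'_s = 4062 mm².
a = (A_s − A'_s) f_y / (0.85 f'_c b) = 1685730/(0.85 × 26.3 × 305) = 247.24 mm.
c = a/β₁ = 247.24/0.85 = 290.87 mm; ε'_s = 0.003(c − d')/c = 0.0023 ≥ f_y/E_s = 0.0021, so compression steel does yield.
M_n = (A_s − A'_s) f_y (d − a/2) + A'_s f_y (d − d') = [1685730 × (610 − 123.62) + 297970 × (610 − 66)] × 10⁻⁶ = 819.91 + 162.10 = 982.01 kN·m.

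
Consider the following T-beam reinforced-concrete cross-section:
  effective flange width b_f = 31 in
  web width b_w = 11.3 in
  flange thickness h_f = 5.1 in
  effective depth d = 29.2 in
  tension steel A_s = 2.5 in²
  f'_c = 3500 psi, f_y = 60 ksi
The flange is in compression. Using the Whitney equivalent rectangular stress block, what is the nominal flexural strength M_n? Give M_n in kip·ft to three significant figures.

Tension: T = A_s f_y = 2.5 × 60 = 150 kips.
Try a within the flange: a = T/(0.85 f'_c b_f) = 150/(0.85 × 3.5 × 31) = 1.626 in.
Since a = 1.626 ≤ h_f = 5.1 in, the stress block lies entirely in the flange; analyse as a rectangular beam of width b_f.
M_n = T(d − a/2) = 150 × (29.2 − 0.813) = 4258.1 kip·in.
M_n = 4258.1/12 = 354.84 kip·ft.

M_n ≈ 355 kip·ft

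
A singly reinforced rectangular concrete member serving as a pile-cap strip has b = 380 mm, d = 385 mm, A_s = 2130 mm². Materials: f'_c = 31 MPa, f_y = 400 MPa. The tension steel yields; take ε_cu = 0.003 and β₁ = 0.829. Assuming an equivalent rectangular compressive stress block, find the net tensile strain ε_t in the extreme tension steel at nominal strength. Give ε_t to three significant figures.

ε_t ≈ 0.00825

a = A_s f_y/(0.85 f'_c b) = 85.09 mm.
β₁ = 0.829, so c = a/β₁ = 85.09/0.829 = 102.64 mm.
From the linear strain diagram with ε_cu = 0.003: ε_t = 0.003 (d − c)/c = 0.003 × (385 − 102.64)/102.64 = 0.00825.
Since ε_t ≥ 0.005, the section is tension-controlled.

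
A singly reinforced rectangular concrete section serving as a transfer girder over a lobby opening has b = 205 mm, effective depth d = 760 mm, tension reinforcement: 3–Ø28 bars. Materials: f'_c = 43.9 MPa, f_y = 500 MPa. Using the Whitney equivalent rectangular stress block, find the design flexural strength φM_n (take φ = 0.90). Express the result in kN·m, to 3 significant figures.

A_s = 3 × 616 = 1848 mm².
T = A_s f_y = 1848 × 500 = 924000 N = 924 kN.
From C = T: a = T/(0.85 f'_c b) = 924000/(0.85 × 43.9 × 205) = 120.79 mm.
M_n = T(d − a/2) = 924 kN × (760 − 60.395) mm = 646.44 kN·m.
φM_n = 0.90 × 646.44 = 581.80 kN·m.

φM_n ≈ 582 kN·m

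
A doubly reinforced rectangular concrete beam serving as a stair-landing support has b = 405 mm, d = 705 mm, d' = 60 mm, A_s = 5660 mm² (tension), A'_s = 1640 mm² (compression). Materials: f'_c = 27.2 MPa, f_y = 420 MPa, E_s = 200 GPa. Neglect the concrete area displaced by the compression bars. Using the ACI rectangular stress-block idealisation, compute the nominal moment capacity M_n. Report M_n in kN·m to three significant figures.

M_n ≈ 1480 kN·m

Assume both tension and compression steel yield.
Net tension couple steel: A_s − A'_s = 4020 mm².
a = (A_s − A'_s) f_y / (0.85 f'_c b) = 1688400/(0.85 × 27.2 × 405) = 180.32 mm.
c = a/β₁ = 180.32/0.85 = 212.14 mm; ε'_s = 0.003(c − d')/c = 0.0022 ≥ f_y/E_s = 0.0021, so compression steel does yield.
M_n = (A_s − A'_s) f_y (d − a/2) + A'_s f_y (d − d') = [1688400 × (705 − 90.16) + 688800 × (705 − 60)] × 10⁻⁶ = 1038.10 + 444.28 = 1482.38 kN·m.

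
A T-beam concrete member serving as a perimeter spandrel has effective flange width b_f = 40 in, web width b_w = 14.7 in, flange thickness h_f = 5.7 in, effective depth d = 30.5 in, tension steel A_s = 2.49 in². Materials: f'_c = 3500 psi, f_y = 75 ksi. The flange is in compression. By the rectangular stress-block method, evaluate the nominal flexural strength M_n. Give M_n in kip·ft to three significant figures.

M_n ≈ 462 kip·ft

Tension: T = A_s f_y = 2.49 × 75 = 186.75 kips.
Try a within the flange: a = T/(0.85 f'_c b_f) = 186.75/(0.85 × 3.5 × 40) = 1.569 in.
Since a = 1.569 ≤ h_f = 5.7 in, the stress block lies entirely in the flange; analyse as a rectangular beam of width b_f.
M_n = T(d − a/2) = 186.75 × (30.5 − 0.7845) = 5549.4 kip·in.
M_n = 5549.4/12 = 462.45 kip·ft.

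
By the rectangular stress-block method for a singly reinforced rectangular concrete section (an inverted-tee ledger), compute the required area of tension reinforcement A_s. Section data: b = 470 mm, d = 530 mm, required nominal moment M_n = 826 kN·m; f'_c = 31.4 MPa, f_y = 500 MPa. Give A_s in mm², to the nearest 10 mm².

A_s ≈ 3610 mm²

With M_n = 0.85 f'_c a b (d − a/2), solve the quadratic for a:
a = d − √(d² − 2M_n/(0.85 f'_c b)) = 530 − √(530² − 2 × 826×10⁶/(0.85 × 31.4 × 470)) = 143.73 mm.
A_s = 0.85 f'_c a b / f_y = 0.85 × 31.4 × 143.73 × 470 / 500 = 3606.0 mm².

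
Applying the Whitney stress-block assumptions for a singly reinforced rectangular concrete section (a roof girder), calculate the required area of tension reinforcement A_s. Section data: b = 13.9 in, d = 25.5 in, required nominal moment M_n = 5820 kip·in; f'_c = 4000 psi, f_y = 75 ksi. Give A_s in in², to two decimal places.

From M_n = 0.85 f'_c a b (d − a/2):
a = d − √(d² − 2M_n/(0.85 f'_c b)) = 25.5 − √(25.5² − 2 × 5820/(0.85 × 4 × 13.9)) = 5.401 in.
A_s = 0.85 f'_c a b / f_y = 0.85 × 4 × 5.401 × 13.9 / 75 = 3.403 in².

A_s ≈ 3.40 in²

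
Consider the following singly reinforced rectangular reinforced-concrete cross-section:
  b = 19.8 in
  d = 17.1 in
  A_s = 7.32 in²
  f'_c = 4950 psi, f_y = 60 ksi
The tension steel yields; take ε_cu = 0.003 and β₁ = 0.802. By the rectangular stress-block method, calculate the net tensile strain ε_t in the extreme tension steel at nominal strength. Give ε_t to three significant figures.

a = A_s f_y/(0.85 f'_c b) = 5.272 in.
β₁ = 0.802, so c = a/β₁ = 5.272/0.802 = 6.574 in.
From the linear strain diagram with ε_cu = 0.003: ε_t = 0.003 (d − c)/c = 0.003 × (17.1 − 6.574)/6.574 = 0.00480.
ε_t is between 0.004 and 0.005 — transition zone.

ε_t ≈ 0.00480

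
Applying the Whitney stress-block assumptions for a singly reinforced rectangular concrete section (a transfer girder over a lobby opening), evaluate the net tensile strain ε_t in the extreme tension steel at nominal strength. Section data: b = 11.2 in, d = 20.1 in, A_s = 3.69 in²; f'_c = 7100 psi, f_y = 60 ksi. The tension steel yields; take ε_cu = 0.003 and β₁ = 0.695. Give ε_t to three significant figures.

a = A_s f_y/(0.85 f'_c b) = 3.276 in.
β₁ = 0.695, so c = a/β₁ = 3.276/0.695 = 4.714 in.
From the linear strain diagram with ε_cu = 0.003: ε_t = 0.003 (d − c)/c = 0.003 × (20.1 − 4.714)/4.714 = 0.00979.
Since ε_t ≥ 0.005, the section is tension-controlled.

ε_t ≈ 0.00979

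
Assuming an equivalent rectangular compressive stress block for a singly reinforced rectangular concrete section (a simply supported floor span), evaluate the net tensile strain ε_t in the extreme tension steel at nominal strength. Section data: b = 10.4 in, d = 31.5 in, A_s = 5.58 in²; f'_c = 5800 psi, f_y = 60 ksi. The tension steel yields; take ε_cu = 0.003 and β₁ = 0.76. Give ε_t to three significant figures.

ε_t ≈ 0.00800

a = A_s f_y/(0.85 f'_c b) = 6.530 in.
β₁ = 0.76, so c = a/β₁ = 6.530/0.76 = 8.592 in.
From the linear strain diagram with ε_cu = 0.003: ε_t = 0.003 (d − c)/c = 0.003 × (31.5 − 8.592)/8.592 = 0.00800.
Since ε_t ≥ 0.005, the section is tension-controlled.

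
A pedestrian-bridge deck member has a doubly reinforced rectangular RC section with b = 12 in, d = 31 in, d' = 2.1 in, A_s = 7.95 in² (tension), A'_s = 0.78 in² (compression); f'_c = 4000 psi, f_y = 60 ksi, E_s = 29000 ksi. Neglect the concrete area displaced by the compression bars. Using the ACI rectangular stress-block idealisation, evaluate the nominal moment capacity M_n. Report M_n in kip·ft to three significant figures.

M_n ≈ 1040 kip·ft

Assume both steels yield.
a = (A_s − A'_s) f_y/(0.85 f'_c b) = (7.95 − 0.78) × 60/(0.85 × 4 × 12) = 10.544 in.
c = a/β₁ = 10.544/0.85 = 12.405 in; ε'_s = 0.003(c − d')/c = 0.0025 ≥ ε_y = 0.0021, so the compression steel yields.
M_n = (A_s − A'_s) f_y (d − a/2) + A'_s f_y (d − d') = 430.2 × (31 − 5.272) + 46.8 × (31 − 2.1) = 11068.2 + 1352.5 = 12420.7 kip·in = 12420.7/12 = 1035.06 kip·ft.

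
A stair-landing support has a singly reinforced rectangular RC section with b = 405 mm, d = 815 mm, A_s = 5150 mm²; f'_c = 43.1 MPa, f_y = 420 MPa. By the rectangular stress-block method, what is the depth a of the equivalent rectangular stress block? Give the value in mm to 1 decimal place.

T = A_s f_y = 5150 × 420 = 2163000 N = 2163 kN.
Setting C = 0.85 f'_c a b equal to T: a = 2163000/(0.85 × 43.1 × 405) = 145.8 mm.

a ≈ 145.8 mm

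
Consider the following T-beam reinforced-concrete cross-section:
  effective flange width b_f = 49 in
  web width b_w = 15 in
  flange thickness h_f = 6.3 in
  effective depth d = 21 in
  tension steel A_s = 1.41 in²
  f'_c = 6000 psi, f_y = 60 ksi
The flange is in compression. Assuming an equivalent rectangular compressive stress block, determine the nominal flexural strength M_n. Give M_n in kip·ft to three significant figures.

M_n ≈ 147 kip·ft

Tension: T = A_s f_y = 1.41 × 60 = 84.6 kips.
Try a within the flange: a = T/(0.85 f'_c b_f) = 84.6/(0.85 × 6 × 49) = 0.339 in.
Since a = 0.339 ≤ h_f = 6.3 in, the stress block lies entirely in the flange; analyse as a rectangular beam of width b_f.
M_n = T(d − a/2) = 84.6 × (21 − 0.1695) = 1762.3 kip·in.
M_n = 1762.3/12 = 146.86 kip·ft.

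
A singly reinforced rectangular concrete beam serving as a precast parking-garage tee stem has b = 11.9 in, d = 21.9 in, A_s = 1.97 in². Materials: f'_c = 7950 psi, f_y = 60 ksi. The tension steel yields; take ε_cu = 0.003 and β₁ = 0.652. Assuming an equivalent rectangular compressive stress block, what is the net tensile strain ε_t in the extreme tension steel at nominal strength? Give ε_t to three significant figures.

ε_t ≈ 0.0261

a = A_s f_y/(0.85 f'_c b) = 1.470 in.
β₁ = 0.652, so c = a/β₁ = 1.470/0.652 = 2.255 in.
From the linear strain diagram with ε_cu = 0.003: ε_t = 0.003 (d − c)/c = 0.003 × (21.9 − 2.255)/2.255 = 0.0261.
Since ε_t ≥ 0.005, the section is tension-controlled.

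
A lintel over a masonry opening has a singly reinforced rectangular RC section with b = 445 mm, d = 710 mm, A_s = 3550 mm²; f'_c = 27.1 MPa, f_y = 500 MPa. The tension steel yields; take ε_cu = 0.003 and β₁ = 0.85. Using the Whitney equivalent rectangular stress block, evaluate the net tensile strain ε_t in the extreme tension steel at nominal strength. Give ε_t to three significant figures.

a = A_s f_y/(0.85 f'_c b) = 173.16 mm.
β₁ = 0.85, so c = a/β₁ = 173.16/0.85 = 203.72 mm.
From the linear strain diagram with ε_cu = 0.003: ε_t = 0.003 (d − c)/c = 0.003 × (710 − 203.72)/203.72 = 0.00746.
Since ε_t ≥ 0.005, the section is tension-controlled.

ε_t ≈ 0.00746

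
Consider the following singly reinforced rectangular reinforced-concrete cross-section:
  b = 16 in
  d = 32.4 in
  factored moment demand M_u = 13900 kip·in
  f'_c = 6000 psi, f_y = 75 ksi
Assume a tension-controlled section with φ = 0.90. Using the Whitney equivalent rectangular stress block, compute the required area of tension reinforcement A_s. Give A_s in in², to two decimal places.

A_s ≈ 7.06 in²

M_n = M_u/φ = 13900/0.90 = 15444.4 kip·in.
From M_n = 0.85 f'_c a b (d − a/2):
a = d − √(d² − 2M_n/(0.85 f'_c b)) = 32.4 − √(32.4² − 2 × 15444.4/(0.85 × 6 × 16)) = 6.492 in.
A_s = 0.85 f'_c a b / f_y = 0.85 × 6 × 6.492 × 16 / 75 = 7.063 in².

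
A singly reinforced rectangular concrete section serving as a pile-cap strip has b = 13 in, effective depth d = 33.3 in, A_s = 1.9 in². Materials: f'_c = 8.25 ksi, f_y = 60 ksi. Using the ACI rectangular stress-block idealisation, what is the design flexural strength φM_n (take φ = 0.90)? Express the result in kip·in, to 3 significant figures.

T = A_s f_y = 1.9 × 60 = 114 kips.
a = T/(0.85 f'_c b) = 114/(0.85 × 8.25 × 13) = 1.251 in.
M_n = T(d − a/2) = 114 × (33.3 − 0.6255) = 3724.9 kip·in.
φM_n = 0.90 × 3724.9 = 3352.4 kip·in.

φM_n ≈ 3350 kip·in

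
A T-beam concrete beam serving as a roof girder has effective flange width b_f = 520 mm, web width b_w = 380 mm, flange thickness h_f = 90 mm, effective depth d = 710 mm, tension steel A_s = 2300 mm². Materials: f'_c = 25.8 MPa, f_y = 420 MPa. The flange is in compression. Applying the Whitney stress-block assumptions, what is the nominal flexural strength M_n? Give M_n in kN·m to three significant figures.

M_n ≈ 645 kN·m

Tension: T = A_s f_y = 2300 × 420 = 966000 N.
Try a within the flange: a = T/(0.85 f'_c b_f) = 966000/(0.85 × 25.8 × 520) = 84.71 mm.
Since a = 84.71 ≤ h_f = 90 mm, the stress block lies entirely in the flange; analyse as a rectangular beam of width b_f.
M_n = T(d − a/2) = 966000 × (710 − 42.355) = 644.95 × 10⁶ N·mm.
M_n = 644.95 kN·m.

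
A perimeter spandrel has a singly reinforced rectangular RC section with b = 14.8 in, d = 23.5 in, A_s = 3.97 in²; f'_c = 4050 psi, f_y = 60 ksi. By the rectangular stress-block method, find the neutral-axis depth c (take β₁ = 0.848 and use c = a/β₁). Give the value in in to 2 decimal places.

T = A_s f_y = 3.97 × 60 = 238.2 kips.
a = T/(0.85 f'_c b) = 238.2/(0.85 × 4.05 × 14.8) = 4.6753 in.
With β₁ = 0.848, c = a/β₁ = 4.6753/0.848 = 5.51 in.

c ≈ 5.51 in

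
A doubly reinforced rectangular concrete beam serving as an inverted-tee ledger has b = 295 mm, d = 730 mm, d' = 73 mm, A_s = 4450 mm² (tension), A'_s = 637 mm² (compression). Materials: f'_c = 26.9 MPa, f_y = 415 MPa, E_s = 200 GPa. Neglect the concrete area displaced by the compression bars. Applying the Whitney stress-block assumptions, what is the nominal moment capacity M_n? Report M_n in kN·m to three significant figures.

Assume both tension and compression steel yield.
Net tension couple steel: A_s − A'_s = 3813 mm².
a = (A_s − A'_s) f_y / (0.85 f'_c b) = 1582395/(0.85 × 26.9 × 295) = 234.60 mm.
c = a/β₁ = 234.60/0.85 = 276.00 mm; ε'_s = 0.003(c − d')/c = 0.0022 ≥ f_y/E_s = 0.0021, so compression steel does yield.
M_n = (A_s − A'_s) f_y (d − a/2) + A'_s f_y (d − d') = [1582395 × (730 − 117.3) + 264355 × (730 − 73)] × 10⁻⁶ = 969.53 + 173.68 = 1143.21 kN·m.

M_n ≈ 1140 kN·m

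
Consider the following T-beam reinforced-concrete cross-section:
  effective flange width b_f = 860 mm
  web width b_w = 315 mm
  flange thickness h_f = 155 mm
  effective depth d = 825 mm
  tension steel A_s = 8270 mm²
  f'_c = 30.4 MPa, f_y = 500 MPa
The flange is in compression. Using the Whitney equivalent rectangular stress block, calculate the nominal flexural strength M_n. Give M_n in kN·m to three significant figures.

Tension: T = A_s f_y = 8270 × 500 = 4135000 N.
Try a within the flange: a = T/(0.85 f'_c b_f) = 4135000/(0.85 × 30.4 × 860) = 186.07 mm.
a = 186.07 > h_f = 155 mm: the block extends into the web. Split into flange-overhang and web parts.
C_f = 0.85 f'_c (b_f − b_w) h_f = 0.85 × 30.4 × (860 − 315) × 155 = 2182834 N.
Remaining web compression depth: a_w = (T − C_f)/(0.85 f'_c b_w) = (4135000 − 2182834)/(0.85 × 30.4 × 315) = 239.84 mm.
M_n = C_f(d − h_f/2) + (T − C_f)(d − a_w/2) = 2182834 × (825 − 77.5) + 1952166 × (825 − 119.92) = 1631.67 + 1376.43 = 3008.10 × 10⁶ N·mm.
M_n = 3008.10 kN·m.

M_n ≈ 3010 kN·m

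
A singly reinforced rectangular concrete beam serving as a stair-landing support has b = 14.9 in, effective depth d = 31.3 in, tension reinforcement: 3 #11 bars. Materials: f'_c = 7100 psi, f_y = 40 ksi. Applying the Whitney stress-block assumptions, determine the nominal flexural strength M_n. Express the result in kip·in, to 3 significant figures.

M_n ≈ 5660 kip·in

A_s = 3 × 1.56 = 4.68 in².
T = A_s f_y = 4.68 × 40 = 187.2 kips.
a = T/(0.85 f'_c b) = 187.2/(0.85 × 7.1 × 14.9) = 2.082 in.
M_n = T(d − a/2) = 187.2 × (31.3 − 1.041) = 5664.5 kip·in.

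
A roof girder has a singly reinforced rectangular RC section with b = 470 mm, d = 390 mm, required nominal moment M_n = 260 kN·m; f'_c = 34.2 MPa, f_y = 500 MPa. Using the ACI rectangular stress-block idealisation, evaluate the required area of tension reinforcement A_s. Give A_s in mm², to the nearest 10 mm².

With M_n = 0.85 f'_c a b (d − a/2), solve the quadratic for a:
a = d − √(d² − 2M_n/(0.85 f'_c b)) = 390 − √(390² − 2 × 260×10⁶/(0.85 × 34.2 × 470)) = 52.30 mm.
A_s = 0.85 f'_c a b / f_y = 0.85 × 34.2 × 52.30 × 470 / 500 = 1429.1 mm².

A_s ≈ 1430 mm²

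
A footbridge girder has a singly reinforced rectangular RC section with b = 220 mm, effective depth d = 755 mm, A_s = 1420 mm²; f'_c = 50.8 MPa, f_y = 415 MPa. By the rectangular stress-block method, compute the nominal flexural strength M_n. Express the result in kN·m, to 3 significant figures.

M_n ≈ 427 kN·m

T = A_s f_y = 1420 × 415 = 589300 N = 589.3 kN.
From C = T: a = T/(0.85 f'_c b) = 589300/(0.85 × 50.8 × 220) = 62.03 mm.
M_n = T(d − a/2) = 589.3 kN × (755 − 31.015) mm = 426.64 kN·m.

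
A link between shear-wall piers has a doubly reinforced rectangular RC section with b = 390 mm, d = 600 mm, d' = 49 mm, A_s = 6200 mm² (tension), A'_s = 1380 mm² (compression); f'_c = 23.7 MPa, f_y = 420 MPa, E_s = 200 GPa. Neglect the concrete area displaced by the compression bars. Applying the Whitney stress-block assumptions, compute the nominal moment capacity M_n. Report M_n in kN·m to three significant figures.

Assume both tension and compression steel yield.
Net tension couple steel: A_s − A'_s = 4820 mm².
a = (A_s − A'_s) f_y / (0.85 f'_c b) = 2024400/(0.85 × 23.7 × 390) = 257.67 mm.
c = a/β₁ = 257.67/0.85 = 303.14 mm; ε'_s = 0.003(c − d')/c = 0.0025 ≥ f_y/E_s = 0.0021, so compression steel does yield.
M_n = (A_s − A'_s) f_y (d − a/2) + A'_s f_y (d − d') = [2024400 × (600 − 128.835) + 579600 × (600 − 49)] × 10⁻⁶ = 953.83 + 319.36 = 1273.19 kN·m.

M_n ≈ 1270 kN·m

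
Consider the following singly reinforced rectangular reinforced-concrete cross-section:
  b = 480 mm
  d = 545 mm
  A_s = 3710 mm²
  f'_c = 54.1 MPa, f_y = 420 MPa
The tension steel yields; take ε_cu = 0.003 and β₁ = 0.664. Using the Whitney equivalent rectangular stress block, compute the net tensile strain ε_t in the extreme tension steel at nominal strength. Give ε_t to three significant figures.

a = A_s f_y/(0.85 f'_c b) = 70.59 mm.
β₁ = 0.664, so c = a/β₁ = 70.59/0.664 = 106.31 mm.
From the linear strain diagram with ε_cu = 0.003: ε_t = 0.003 (d − c)/c = 0.003 × (545 − 106.31)/106.31 = 0.0124.
Since ε_t ≥ 0.005, the section is tension-controlled.

ε_t ≈ 0.0124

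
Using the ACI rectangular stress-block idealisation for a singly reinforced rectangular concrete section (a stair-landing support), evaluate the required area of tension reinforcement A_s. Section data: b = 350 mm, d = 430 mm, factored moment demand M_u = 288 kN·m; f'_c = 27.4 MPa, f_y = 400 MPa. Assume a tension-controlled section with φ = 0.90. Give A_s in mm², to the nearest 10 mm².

A_s ≈ 2120 mm²

M_n = M_u/φ = 288/0.90 = 320 kN·m.
With M_n = 0.85 f'_c a b (d − a/2), solve the quadratic for a:
a = d − √(d² − 2M_n/(0.85 f'_c b)) = 430 − √(430² − 2 × 320×10⁶/(0.85 × 27.4 × 350)) = 103.83 mm.
A_s = 0.85 f'_c a b / f_y = 0.85 × 27.4 × 103.83 × 350 / 400 = 2115.9 mm².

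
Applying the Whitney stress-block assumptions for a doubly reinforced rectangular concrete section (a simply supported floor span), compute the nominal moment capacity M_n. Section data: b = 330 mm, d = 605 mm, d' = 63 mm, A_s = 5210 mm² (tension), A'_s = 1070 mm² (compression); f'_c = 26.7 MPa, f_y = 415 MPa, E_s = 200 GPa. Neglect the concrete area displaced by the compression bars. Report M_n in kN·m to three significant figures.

Assume both tension and compression steel yield.
Net tension couple steel: A_s − A'_s = 4140 mm².
a = (A_s − A'_s) f_y / (0.85 f'_c b) = 1718100/(0.85 × 26.7 × 330) = 229.41 mm.
c = a/β₁ = 229.41/0.85 = 269.89 mm; ε'_s = 0.003(c − d')/c = 0.0023 ≥ f_y/E_s = 0.0021, so compression steel does yield.
M_n = (A_s − A'_s) f_y (d − a/2) + A'_s f_y (d − d') = [1718100 × (605 − 114.705) + 444050 × (605 − 63)] × 10⁻⁶ = 842.38 + 240.68 = 1083.06 kN·m.

M_n ≈ 1080 kN·m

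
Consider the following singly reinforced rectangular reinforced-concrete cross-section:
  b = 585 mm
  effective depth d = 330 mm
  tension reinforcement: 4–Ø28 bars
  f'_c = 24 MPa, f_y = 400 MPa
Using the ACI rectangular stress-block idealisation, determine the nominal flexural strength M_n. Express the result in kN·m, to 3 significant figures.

M_n ≈ 285 kN·m

A_s = 4 × 616 = 2464 mm².
T = A_s f_y = 2464 × 400 = 985600 N = 985.6 kN.
From C = T: a = T/(0.85 f'_c b) = 985600/(0.85 × 24 × 585) = 82.59 mm.
M_n = T(d − a/2) = 985.6 kN × (330 − 41.295) mm = 284.55 kN·m.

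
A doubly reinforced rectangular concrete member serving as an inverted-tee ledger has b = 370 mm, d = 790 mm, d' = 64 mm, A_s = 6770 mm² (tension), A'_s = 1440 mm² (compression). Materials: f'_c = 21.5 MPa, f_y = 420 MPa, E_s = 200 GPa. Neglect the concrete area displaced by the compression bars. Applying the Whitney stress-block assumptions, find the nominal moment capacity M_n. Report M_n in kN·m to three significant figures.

Assume both tension and compression steel yield.
Net tension couple steel: A_s − A'_s = 5330 mm².
a = (A_s − A'_s) f_y / (0.85 f'_c b) = 2238600/(0.85 × 21.5 × 370) = 331.07 mm.
c = a/β₁ = 331.07/0.85 = 389.49 mm; ε'_s = 0.003(c − d')/c = 0.0025 ≥ f_y/E_s = 0.0021, so compression steel does yield.
M_n = (A_s − A'_s) f_y (d − a/2) + A'_s f_y (d − d') = [2238600 × (790 − 165.535) + 604800 × (790 − 64)] × 10⁻⁶ = 1397.93 + 439.08 = 1837.01 kN·m.

M_n ≈ 1840 kN·m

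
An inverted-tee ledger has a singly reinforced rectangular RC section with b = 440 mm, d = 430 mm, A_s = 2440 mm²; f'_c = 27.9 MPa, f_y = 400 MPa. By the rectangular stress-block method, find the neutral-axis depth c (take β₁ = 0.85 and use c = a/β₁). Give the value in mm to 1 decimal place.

c ≈ 110.0 mm

T = A_s f_y = 2440 × 400 = 976000 N = 976 kN.
Setting C = 0.85 f'_c a b equal to T: a = 976000/(0.85 × 27.9 × 440) = 93.535 mm.
With β₁ = 0.85, c = a/β₁ = 93.535/0.85 = 110.0 mm.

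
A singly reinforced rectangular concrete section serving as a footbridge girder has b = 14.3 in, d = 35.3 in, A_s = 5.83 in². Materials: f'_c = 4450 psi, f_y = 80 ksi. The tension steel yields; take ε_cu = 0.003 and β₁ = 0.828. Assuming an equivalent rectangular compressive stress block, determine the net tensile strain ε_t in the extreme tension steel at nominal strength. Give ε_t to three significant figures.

a = A_s f_y/(0.85 f'_c b) = 8.623 in.
β₁ = 0.828, so c = a/β₁ = 8.623/0.828 = 10.414 in.
From the linear strain diagram with ε_cu = 0.003: ε_t = 0.003 (d − c)/c = 0.003 × (35.3 − 10.414)/10.414 = 0.00717.
Since ε_t ≥ 0.005, the section is tension-controlled.

ε_t ≈ 0.00717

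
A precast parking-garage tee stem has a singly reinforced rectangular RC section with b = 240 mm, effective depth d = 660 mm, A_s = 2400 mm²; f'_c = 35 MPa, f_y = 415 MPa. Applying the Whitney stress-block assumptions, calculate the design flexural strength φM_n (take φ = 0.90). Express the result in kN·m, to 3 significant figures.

T = A_s f_y = 2400 × 415 = 996000 N = 996 kN.
From C = T: a = T/(0.85 f'_c b) = 996000/(0.85 × 35 × 240) = 139.50 mm.
M_n = T(d − a/2) = 996 kN × (660 − 69.75) mm = 587.89 kN·m.
φM_n = 0.90 × 587.89 = 529.10 kN·m.

φM_n ≈ 529 kN·m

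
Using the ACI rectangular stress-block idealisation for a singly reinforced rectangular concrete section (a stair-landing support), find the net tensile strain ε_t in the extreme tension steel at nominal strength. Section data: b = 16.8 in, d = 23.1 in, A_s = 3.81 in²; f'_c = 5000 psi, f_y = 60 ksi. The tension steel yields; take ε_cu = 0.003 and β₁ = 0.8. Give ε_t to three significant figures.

ε_t ≈ 0.0143

a = A_s f_y/(0.85 f'_c b) = 3.202 in.
β₁ = 0.8, so c = a/β₁ = 3.202/0.8 = 4.003 in.
From the linear strain diagram with ε_cu = 0.003: ε_t = 0.003 (d − c)/c = 0.003 × (23.1 − 4.003)/4.003 = 0.0143.
Since ε_t ≥ 0.005, the section is tension-controlled.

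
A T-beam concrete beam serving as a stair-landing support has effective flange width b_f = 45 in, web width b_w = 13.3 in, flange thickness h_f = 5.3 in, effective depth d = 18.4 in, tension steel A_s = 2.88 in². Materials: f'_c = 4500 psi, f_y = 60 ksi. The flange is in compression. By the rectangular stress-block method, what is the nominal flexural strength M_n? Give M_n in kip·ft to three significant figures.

M_n ≈ 258 kip·ft

Tension: T = A_s f_y = 2.88 × 60 = 172.8 kips.
Try a within the flange: a = T/(0.85 f'_c b_f) = 172.8/(0.85 × 4.5 × 45) = 1.004 in.
Since a = 1.004 ≤ h_f = 5.3 in, the stress block lies entirely in the flange; analyse as a rectangular beam of width b_f.
M_n = T(d − a/2) = 172.8 × (18.4 − 0.502) = 3092.8 kip·in.
M_n = 3092.8/12 = 257.73 kip·ft.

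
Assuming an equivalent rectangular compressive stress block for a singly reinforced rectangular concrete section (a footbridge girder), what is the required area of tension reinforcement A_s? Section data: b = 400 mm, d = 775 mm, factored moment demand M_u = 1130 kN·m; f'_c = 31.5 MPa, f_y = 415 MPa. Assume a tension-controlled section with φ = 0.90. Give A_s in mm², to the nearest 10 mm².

A_s ≈ 4380 mm²

M_n = M_u/φ = 1130/0.90 = 1255.56 kN·m.
With M_n = 0.85 f'_c a b (d − a/2), solve the quadratic for a:
a = d − √(d² − 2M_n/(0.85 f'_c b)) = 775 − √(775² − 2 × 1255.56×10⁶/(0.85 × 31.5 × 400)) = 169.89 mm.
A_s = 0.85 f'_c a b / f_y = 0.85 × 31.5 × 169.89 × 400 / 415 = 4384.4 mm².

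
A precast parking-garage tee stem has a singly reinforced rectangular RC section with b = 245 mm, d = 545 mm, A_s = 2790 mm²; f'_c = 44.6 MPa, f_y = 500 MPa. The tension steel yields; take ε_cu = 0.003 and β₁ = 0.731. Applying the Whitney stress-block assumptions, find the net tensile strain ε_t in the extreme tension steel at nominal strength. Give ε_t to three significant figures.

a = A_s f_y/(0.85 f'_c b) = 150.19 mm.
β₁ = 0.731, so c = a/β₁ = 150.19/0.731 = 205.46 mm.
From the linear strain diagram with ε_cu = 0.003: ε_t = 0.003 (d − c)/c = 0.003 × (545 − 205.46)/205.46 = 0.00496.
ε_t is between 0.004 and 0.005 — transition zone.

ε_t ≈ 0.00496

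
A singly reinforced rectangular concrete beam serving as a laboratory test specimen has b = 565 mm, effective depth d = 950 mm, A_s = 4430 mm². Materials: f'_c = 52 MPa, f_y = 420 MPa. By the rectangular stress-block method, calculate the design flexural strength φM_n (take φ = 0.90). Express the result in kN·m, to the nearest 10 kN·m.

T = A_s f_y = 4430 × 420 = 1860600 N = 1860.6 kN.
From C = T: a = T/(0.85 f'_c b) = 1860600/(0.85 × 52 × 565) = 74.50 mm.
M_n = T(d − a/2) = 1860.6 kN × (950 − 37.25) mm = 1698.26 kN·m.
φM_n = 0.90 × 1698.26 = 1528.43 kN·m.

φM_n ≈ 1530 kN·m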